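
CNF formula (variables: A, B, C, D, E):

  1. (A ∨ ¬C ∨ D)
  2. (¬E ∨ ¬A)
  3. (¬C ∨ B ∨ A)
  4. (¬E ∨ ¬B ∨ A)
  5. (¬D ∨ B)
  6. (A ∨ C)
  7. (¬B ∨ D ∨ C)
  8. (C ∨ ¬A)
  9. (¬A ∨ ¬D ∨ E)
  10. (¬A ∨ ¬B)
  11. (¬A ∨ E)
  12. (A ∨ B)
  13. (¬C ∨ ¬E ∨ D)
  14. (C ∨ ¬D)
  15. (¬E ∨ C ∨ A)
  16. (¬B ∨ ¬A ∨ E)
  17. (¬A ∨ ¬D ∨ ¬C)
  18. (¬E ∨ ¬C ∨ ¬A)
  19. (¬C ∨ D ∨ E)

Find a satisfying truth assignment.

A = F, B = T, C = T, D = T, E = F

Check each clause:
  1. (¬C ∨ D ∨ A) — D is true.
  2. (¬A ∨ ¬E) — ¬E is true.
  3. (B ∨ ¬C ∨ A) — B is true.
  4. (¬E ∨ A ∨ ¬B) — ¬E is true.
  5. (B ∨ ¬D) — B is true.
  6. (C ∨ A) — C is true.
  7. (C ∨ ¬B ∨ D) — C is true.
  8. (C ∨ ¬A) — C is true.
  9. (¬A ∨ ¬D ∨ E) — ¬A is true.
  10. (¬A ∨ ¬B) — ¬A is true.
  11. (¬A ∨ E) — ¬A is true.
  12. (A ∨ B) — B is true.
  13. (¬C ∨ ¬E ∨ D) — ¬E is true.
  14. (C ∨ ¬D) — C is true.
  15. (C ∨ A ∨ ¬E) — C is true.
  16. (¬B ∨ E ∨ ¬A) — ¬A is true.
  17. (¬A ∨ ¬D ∨ ¬C) — ¬A is true.
  18. (¬A ∨ ¬E ∨ ¬C) — ¬E is true.
  19. (¬C ∨ E ∨ D) — D is true.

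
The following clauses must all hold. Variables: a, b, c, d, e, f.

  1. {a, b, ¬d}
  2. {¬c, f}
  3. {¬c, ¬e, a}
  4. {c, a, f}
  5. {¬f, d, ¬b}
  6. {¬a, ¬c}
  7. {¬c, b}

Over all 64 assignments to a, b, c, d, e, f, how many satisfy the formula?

Case analysis on c and a:
  c=T, a=T: a clause becomes empty — 0.
  c=T, a=F: remaining (b,d,e,f) ∈ {(T,T,F,T)} — 1.
  c=F, a=T: e free; 7 ways for (b,d,f) × 2^1 = 14.
  c=F, a=F: remaining (b,d,e,f) ∈ {(F,F,F,T); (F,F,T,T); (T,T,F,T); (T,T,T,T)} — 4.
Total: 0 + 1 + 14 + 4 = 19.

19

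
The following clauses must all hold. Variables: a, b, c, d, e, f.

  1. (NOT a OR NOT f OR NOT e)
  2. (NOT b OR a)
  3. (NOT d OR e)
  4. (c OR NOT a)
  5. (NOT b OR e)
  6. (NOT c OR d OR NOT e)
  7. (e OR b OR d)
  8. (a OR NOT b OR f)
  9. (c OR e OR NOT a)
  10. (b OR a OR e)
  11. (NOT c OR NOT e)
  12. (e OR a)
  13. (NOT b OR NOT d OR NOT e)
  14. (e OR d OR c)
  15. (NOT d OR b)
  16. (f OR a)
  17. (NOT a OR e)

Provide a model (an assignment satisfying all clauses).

a=0, b=0, c=0, d=0, e=1, f=1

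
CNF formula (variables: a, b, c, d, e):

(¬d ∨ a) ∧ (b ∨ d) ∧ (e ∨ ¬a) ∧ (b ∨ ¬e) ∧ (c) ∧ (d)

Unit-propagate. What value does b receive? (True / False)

Unit clause (c) sets c = True.
Unit clause (d) sets d = True.
(a ∨ ¬d): since d = True, the clause reduces to (a). a = True.
(e ∨ ¬a): since a = True, the clause reduces to (e). e = True.
(¬e ∨ b) with e = True leaves only b, so b = True.

True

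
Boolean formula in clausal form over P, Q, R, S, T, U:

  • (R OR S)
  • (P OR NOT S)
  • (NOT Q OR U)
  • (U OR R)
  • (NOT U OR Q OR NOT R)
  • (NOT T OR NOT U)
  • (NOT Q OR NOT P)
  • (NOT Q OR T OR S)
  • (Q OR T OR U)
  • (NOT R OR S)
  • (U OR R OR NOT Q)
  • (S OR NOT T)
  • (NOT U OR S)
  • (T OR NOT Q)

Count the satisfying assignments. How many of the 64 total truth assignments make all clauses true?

2

Satisfying assignments:
  P=1 Q=0 R=0 S=1 T=0 U=1
  P=1 Q=0 R=1 S=1 T=1 U=0
Count: 2.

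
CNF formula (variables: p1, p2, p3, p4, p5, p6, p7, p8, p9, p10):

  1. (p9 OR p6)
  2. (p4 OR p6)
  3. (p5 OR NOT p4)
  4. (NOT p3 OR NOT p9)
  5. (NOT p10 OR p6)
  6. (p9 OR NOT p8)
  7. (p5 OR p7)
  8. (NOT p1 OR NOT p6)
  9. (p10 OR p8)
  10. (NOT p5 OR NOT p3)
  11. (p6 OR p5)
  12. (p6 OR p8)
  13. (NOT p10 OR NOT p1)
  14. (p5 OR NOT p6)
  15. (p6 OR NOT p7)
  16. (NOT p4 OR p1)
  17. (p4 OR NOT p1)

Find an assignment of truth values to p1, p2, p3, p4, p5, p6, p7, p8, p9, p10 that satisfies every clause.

p1=0, p2=1, p3=0, p4=0, p5=1, p6=1, p7=1, p8=1, p9=1, p10=0

p3 occurs only negated in the remaining clauses — set p3 = False.
Branch on p1: take p1 = False.
  then p4 is forced to False.
  then p6 is forced to True.
  then p5 is forced to True.
Branch on p8: take p8 = True.
  then p9 is forced to True.
p2, p7, p10 are now unconstrained; take p2 = True, p7 = True, p10 = False.
Every clause has at least one true literal under this assignment.
Check each clause:
  1. (p6 OR p9) — p9 is true.
  2. (p4 OR p6) — p6 is true.
  3. (NOT p4 OR p5) — NOT p4 is true.
  4. (NOT p3 OR NOT p9) — NOT p3 is true.
  5. (NOT p10 OR p6) — NOT p10 is true.
  6. (p9 OR NOT p8) — p9 is true.
  7. (p5 OR p7) — p5 is true.
  8. (NOT p6 OR NOT p1) — NOT p1 is true.
  9. (p10 OR p8) — p8 is true.
  10. (NOT p3 OR NOT p5) — NOT p3 is true.
  11. (p5 OR p6) — p5 is true.
  12. (p6 OR p8) — p8 is true.
  13. (NOT p1 OR NOT p10) — NOT p10 is true.
  14. (NOT p6 OR p5) — p5 is true.
  15. (p6 OR NOT p7) — p6 is true.
  16. (p1 OR NOT p4) — NOT p4 is true.
  17. (p4 OR NOT p1) — NOT p1 is true.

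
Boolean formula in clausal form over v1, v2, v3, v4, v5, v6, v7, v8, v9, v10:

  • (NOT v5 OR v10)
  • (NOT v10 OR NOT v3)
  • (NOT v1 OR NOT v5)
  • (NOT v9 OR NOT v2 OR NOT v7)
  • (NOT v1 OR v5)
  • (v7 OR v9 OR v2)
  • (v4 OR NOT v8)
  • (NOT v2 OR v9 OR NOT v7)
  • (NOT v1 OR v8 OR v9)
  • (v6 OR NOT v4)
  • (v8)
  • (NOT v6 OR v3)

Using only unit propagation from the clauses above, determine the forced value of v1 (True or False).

False

(v8) stands alone — v8 = True.
(v4 OR NOT v8) with v8 = True leaves only v4, so v4 = True.
In (v6 OR NOT v4), NOT v4 is now false; v6 must hold, so v6 = True.
(v3 OR NOT v6) with v6 = True leaves only v3, so v3 = True.
(NOT v10 OR NOT v3): since v3 = True, the clause reduces to (NOT v10). v10 = False.
From (NOT v5 OR v10) and v10 = False: v5 = False.
(NOT v1 OR v5) with v5 = False leaves only NOT v1, so v1 = False.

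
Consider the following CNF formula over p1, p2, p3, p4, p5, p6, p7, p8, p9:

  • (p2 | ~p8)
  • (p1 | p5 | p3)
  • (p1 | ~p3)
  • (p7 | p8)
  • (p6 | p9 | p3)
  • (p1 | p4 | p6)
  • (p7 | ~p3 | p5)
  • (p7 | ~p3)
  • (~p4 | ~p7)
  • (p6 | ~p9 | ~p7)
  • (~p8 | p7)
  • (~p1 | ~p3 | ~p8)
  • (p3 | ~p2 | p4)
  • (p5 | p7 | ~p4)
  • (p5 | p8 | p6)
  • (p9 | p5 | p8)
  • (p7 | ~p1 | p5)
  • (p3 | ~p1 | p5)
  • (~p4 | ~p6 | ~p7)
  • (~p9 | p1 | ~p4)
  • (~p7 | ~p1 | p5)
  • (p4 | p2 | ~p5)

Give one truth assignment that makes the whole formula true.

Branch on p1: take p1 = True.
For the remaining variables, p2 = True, p3 = True, p4 = False, p5 = True, p6 = True, p7 = True, p8 = False, p9 = False works.
Check each clause:
  1. (~p8 | p2) — ~p8 is true.
  2. (p1 | p3 | p5) — p1 is true.
  3. (p1 | ~p3) — p1 is true.
  4. (p7 | p8) — p7 is true.
  5. (p3 | p6 | p9) — p3 is true.
  6. (p6 | p4 | p1) — p1 is true.
  7. (p5 | ~p3 | p7) — p5 is true.
  8. (~p3 | p7) — p7 is true.
  9. (~p7 | ~p4) — ~p4 is true.
  10. (p6 | ~p7 | ~p9) — p6 is true.
  11. (p7 | ~p8) — ~p8 is true.
  12. (~p8 | ~p1 | ~p3) — ~p8 is true.
  13. (p3 | ~p2 | p4) — p3 is true.
  14. (p7 | ~p4 | p5) — ~p4 is true.
  15. (p8 | p6 | p5) — p5 is true.
  16. (p8 | p9 | p5) — p5 is true.
  17. (p7 | ~p1 | p5) — p5 is true.
  18. (~p1 | p3 | p5) — p3 is true.
  19. (~p6 | ~p7 | ~p4) — ~p4 is true.
  20. (~p9 | ~p4 | p1) — p1 is true.
  21. (p5 | ~p7 | ~p1) — p5 is true.
  22. (~p5 | p4 | p2) — p2 is true.

p1=T, p2=T, p3=T, p4=F, p5=T, p6=T, p7=T, p8=F, p9=F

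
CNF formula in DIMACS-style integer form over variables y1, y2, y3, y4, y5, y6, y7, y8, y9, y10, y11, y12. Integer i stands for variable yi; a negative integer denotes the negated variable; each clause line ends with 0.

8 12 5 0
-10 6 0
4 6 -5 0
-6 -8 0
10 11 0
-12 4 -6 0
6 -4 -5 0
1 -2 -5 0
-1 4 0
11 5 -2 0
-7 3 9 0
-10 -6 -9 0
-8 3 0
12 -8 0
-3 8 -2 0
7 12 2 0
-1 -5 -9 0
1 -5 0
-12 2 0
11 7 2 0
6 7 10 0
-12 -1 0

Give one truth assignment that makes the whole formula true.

y1 = False, y2 = True, y3 = False, y4 = False, y5 = False, y6 = False, y7 = True, y8 = False, y9 = True, y10 = False, y11 = True, y12 = True

Pure literal: y11 appears only positively; assign y11 = True.
Branch on y1: take y1 = False.
  then y5 is forced to False.
Branch on y2: take y2 = True.
Set y3 = False and propagate.
  then y8 is forced to False.
  then y12 is forced to True.
For the remaining variables, y4 = False, y6 = False, y7 = True, y9 = True, y10 = False works.
Every clause has at least one true literal under this assignment.
Check each clause:
  1. (y8 ∨ y5 ∨ y12) — y12 is true.
  2. (y6 ∨ ¬y10) — ¬y10 is true.
  3. (¬y5 ∨ y4 ∨ y6) — ¬y5 is true.
  4. (¬y8 ∨ ¬y6) — ¬y8 is true.
  5. (y11 ∨ y10) — y11 is true.
  6. (¬y6 ∨ ¬y12 ∨ y4) — ¬y6 is true.
  7. (¬y4 ∨ y6 ∨ ¬y5) — ¬y5 is true.
  8. (y1 ∨ ¬y5 ∨ ¬y2) — ¬y5 is true.
  9. (¬y1 ∨ y4) — ¬y1 is true.
  10. (¬y2 ∨ y5 ∨ y11) — y11 is true.
  11. (y3 ∨ ¬y7 ∨ y9) — y9 is true.
  12. (¬y9 ∨ ¬y10 ∨ ¬y6) — ¬y6 is true.
  13. (¬y8 ∨ y3) — ¬y8 is true.
  14. (y12 ∨ ¬y8) — ¬y8 is true.
  15. (¬y3 ∨ y8 ∨ ¬y2) — ¬y3 is true.
  16. (y7 ∨ y2 ∨ y12) — y2 is true.
  17. (¬y9 ∨ ¬y1 ∨ ¬y5) — ¬y5 is true.
  18. (¬y5 ∨ y1) — ¬y5 is true.
  19. (y2 ∨ ¬y12) — y2 is true.
  20. (y11 ∨ y2 ∨ y7) — y2 is true.
  21. (y10 ∨ y6 ∨ y7) — y7 is true.
  22. (¬y12 ∨ ¬y1) — ¬y1 is true.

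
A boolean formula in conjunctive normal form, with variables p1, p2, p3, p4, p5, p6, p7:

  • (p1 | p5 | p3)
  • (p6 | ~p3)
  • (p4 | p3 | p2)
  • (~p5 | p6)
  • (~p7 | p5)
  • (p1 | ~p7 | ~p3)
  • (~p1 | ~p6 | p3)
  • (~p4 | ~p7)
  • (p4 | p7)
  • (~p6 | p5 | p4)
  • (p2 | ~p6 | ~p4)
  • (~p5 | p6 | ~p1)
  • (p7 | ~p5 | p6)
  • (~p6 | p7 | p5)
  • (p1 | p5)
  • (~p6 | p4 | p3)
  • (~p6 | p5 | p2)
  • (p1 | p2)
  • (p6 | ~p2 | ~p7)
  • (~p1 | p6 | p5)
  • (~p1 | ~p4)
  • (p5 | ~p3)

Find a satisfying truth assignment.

Set p1 = True and propagate.
  then p4 is forced to False.
  then p7 is forced to True.
  then p5 is forced to True.
  then p6 is forced to True.
  then p3 is forced to True.
p2 is now unconstrained; take p2 = True.
Every clause has at least one true literal under this assignment.
Check each clause:
  1. (p3 | p1 | p5) — p1 is true.
  2. (~p3 | p6) — p6 is true.
  3. (p4 | p3 | p2) — p2 is true.
  4. (~p5 | p6) — p6 is true.
  5. (~p7 | p5) — p5 is true.
  6. (~p3 | p1 | ~p7) — p1 is true.
  7. (~p1 | p3 | ~p6) — p3 is true.
  8. (~p4 | ~p7) — ~p4 is true.
  9. (p4 | p7) — p7 is true.
  10. (~p6 | p5 | p4) — p5 is true.
  11. (p2 | ~p6 | ~p4) — p2 is true.
  12. (p6 | ~p1 | ~p5) — p6 is true.
  13. (~p5 | p7 | p6) — p6 is true.
  14. (p5 | p7 | ~p6) — p5 is true.
  15. (p5 | p1) — p1 is true.
  16. (~p6 | p3 | p4) — p3 is true.
  17. (p2 | p5 | ~p6) — p2 is true.
  18. (p2 | p1) — p1 is true.
  19. (~p2 | ~p7 | p6) — p6 is true.
  20. (~p1 | p5 | p6) — p5 is true.
  21. (~p1 | ~p4) — ~p4 is true.
  22. (~p3 | p5) — p5 is true.

p1=1  p2=1  p3=1  p4=0  p5=1  p6=1  p7=1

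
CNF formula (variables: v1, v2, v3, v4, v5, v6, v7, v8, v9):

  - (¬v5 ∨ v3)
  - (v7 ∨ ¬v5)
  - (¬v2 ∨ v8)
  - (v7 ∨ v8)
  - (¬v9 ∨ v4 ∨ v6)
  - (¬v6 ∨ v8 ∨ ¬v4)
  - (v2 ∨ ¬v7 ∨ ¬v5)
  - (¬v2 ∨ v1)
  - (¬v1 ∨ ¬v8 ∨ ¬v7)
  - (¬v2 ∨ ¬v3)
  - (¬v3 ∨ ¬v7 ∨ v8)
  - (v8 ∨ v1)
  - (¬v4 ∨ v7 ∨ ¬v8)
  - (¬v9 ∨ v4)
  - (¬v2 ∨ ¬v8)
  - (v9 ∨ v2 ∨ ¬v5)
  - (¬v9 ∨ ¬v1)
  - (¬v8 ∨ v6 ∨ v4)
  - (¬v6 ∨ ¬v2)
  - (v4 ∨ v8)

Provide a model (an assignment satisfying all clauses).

v1=False  v2=False  v3=False  v4=True  v5=False  v6=True  v7=True  v8=True  v9=True

Check each clause:
  1. (v3 ∨ ¬v5) — ¬v5 is true.
  2. (¬v5 ∨ v7) — ¬v5 is true.
  3. (v8 ∨ ¬v2) — v8 is true.
  4. (v7 ∨ v8) — v8 is true.
  5. (¬v9 ∨ v4 ∨ v6) — v4 is true.
  6. (v8 ∨ ¬v6 ∨ ¬v4) — v8 is true.
  7. (¬v7 ∨ v2 ∨ ¬v5) — ¬v5 is true.
  8. (¬v2 ∨ v1) — ¬v2 is true.
  9. (¬v1 ∨ ¬v8 ∨ ¬v7) — ¬v1 is true.
  10. (¬v2 ∨ ¬v3) — ¬v3 is true.
  11. (v8 ∨ ¬v3 ∨ ¬v7) — v8 is true.
  12. (v8 ∨ v1) — v8 is true.
  13. (¬v4 ∨ ¬v8 ∨ v7) — v7 is true.
  14. (v4 ∨ ¬v9) — v4 is true.
  15. (¬v2 ∨ ¬v8) — ¬v2 is true.
  16. (v9 ∨ ¬v5 ∨ v2) — v9 is true.
  17. (¬v1 ∨ ¬v9) — ¬v1 is true.
  18. (¬v8 ∨ v6 ∨ v4) — v4 is true.
  19. (¬v2 ∨ ¬v6) — ¬v2 is true.
  20. (v4 ∨ v8) — v8 is true.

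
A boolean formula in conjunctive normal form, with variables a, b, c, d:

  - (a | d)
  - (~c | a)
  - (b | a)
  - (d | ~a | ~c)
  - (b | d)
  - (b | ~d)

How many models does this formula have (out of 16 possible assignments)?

The models are:
  a=0 b=1 c=0 d=1
  a=1 b=1 c=0 d=0
  a=1 b=1 c=0 d=1
  a=1 b=1 c=1 d=1
Count: 4.

4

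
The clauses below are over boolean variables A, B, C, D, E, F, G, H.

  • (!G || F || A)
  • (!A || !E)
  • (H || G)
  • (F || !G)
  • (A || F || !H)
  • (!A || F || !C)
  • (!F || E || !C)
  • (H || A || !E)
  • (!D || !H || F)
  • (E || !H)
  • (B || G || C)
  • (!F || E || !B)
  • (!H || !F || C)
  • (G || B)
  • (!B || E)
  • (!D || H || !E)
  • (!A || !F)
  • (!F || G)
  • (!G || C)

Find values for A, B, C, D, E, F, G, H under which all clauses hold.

A=False, B=True, C=True, D=False, E=True, F=True, G=True, H=True

Pure literal: D appears only negated; assign D = False.
Try A = False.
For the remaining variables, B = True, C = True, E = True, F = True, G = True, H = True works.
Every clause has at least one true literal under this assignment.
Check each clause:
  1. (!G || F || A) — F is true.
  2. (!E || !A) — !A is true.
  3. (G || H) — H is true.
  4. (F || !G) — F is true.
  5. (A || !H || F) — F is true.
  6. (!A || !C || F) — F is true.
  7. (E || !F || !C) — E is true.
  8. (!E || H || A) — H is true.
  9. (F || !H || !D) — !D is true.
  10. (!H || E) — E is true.
  11. (C || B || G) — B is true.
  12. (E || !F || !B) — E is true.
  13. (!F || !H || C) — C is true.
  14. (B || G) — B is true.
  15. (E || !B) — E is true.
  16. (H || !E || !D) — H is true.
  17. (!F || !A) — !A is true.
  18. (G || !F) — G is true.
  19. (!G || C) — C is true.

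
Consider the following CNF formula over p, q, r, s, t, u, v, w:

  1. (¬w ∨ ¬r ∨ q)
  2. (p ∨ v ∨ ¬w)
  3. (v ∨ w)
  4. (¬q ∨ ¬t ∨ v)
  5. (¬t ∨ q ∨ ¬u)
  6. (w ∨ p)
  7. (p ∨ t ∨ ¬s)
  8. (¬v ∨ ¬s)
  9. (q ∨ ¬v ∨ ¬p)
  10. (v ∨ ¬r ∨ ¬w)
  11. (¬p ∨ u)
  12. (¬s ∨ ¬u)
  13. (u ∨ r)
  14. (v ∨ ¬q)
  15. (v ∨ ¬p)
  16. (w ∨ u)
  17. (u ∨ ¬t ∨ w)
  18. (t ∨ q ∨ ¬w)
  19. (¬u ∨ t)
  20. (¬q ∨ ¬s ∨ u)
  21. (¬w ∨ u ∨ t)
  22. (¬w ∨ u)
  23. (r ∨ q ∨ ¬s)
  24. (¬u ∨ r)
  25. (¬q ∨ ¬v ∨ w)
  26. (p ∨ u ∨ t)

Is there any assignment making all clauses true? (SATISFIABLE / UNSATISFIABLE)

SATISFIABLE

s occurs only negated in the remaining clauses — set s = False.
Branch on p: take p = False.
  then w is forced to True.
  then v is forced to True.
  then u is forced to True.
  then t is forced to True.
  then q is forced to True.
  then r is forced to True.
So p=F, q=T, r=T, s=F, t=T, u=T, v=T, w=T is a satisfying assignment.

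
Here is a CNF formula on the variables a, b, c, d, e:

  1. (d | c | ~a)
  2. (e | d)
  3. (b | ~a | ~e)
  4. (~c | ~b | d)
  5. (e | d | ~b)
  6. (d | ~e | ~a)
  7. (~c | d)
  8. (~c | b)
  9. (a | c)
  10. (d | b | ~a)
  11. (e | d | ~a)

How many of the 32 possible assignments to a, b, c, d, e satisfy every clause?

7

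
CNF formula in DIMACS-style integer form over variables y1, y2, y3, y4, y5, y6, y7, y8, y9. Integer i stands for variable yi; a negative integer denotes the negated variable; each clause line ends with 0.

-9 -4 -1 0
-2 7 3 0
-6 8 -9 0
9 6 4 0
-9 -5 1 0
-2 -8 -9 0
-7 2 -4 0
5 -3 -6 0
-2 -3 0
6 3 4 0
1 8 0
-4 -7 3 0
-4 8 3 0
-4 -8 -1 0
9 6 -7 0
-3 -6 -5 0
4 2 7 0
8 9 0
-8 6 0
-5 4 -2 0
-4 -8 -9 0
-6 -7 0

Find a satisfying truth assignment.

y1=T, y2=F, y3=T, y4=F, y5=T, y6=F, y7=T, y8=F, y9=T

Check each clause:
  1. (!y4 || !y1 || !y9) — !y4 is true.
  2. (!y2 || y7 || y3) — y3 is true.
  3. (!y6 || !y9 || y8) — !y6 is true.
  4. (y4 || y6 || y9) — y9 is true.
  5. (!y5 || !y9 || y1) — y1 is true.
  6. (!y8 || !y2 || !y9) — !y8 is true.
  7. (!y4 || y2 || !y7) — !y4 is true.
  8. (y5 || !y6 || !y3) — !y6 is true.
  9. (!y3 || !y2) — !y2 is true.
  10. (y6 || y4 || y3) — y3 is true.
  11. (y1 || y8) — y1 is true.
  12. (!y7 || !y4 || y3) — y3 is true.
  13. (y3 || y8 || !y4) — y3 is true.
  14. (!y4 || !y8 || !y1) — !y8 is true.
  15. (y6 || y9 || !y7) — y9 is true.
  16. (!y5 || !y6 || !y3) — !y6 is true.
  17. (y7 || y4 || y2) — y7 is true.
  18. (y8 || y9) — y9 is true.
  19. (!y8 || y6) — !y8 is true.
  20. (y4 || !y2 || !y5) — !y2 is true.
  21. (!y8 || !y4 || !y9) — !y8 is true.
  22. (!y7 || !y6) — !y6 is true.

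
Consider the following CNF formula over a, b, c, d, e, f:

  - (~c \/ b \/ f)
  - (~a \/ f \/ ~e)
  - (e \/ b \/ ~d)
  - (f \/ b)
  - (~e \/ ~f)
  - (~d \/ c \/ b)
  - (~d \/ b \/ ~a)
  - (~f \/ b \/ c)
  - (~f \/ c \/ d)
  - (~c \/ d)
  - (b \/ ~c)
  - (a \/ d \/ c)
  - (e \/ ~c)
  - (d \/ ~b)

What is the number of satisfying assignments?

6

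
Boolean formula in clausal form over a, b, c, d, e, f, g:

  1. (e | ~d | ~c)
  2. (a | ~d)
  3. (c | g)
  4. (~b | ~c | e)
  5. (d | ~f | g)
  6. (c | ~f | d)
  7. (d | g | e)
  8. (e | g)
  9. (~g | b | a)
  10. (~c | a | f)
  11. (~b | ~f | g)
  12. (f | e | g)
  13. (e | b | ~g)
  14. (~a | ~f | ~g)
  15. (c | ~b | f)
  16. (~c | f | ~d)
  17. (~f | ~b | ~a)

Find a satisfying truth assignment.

Pure literal: e appears only positively; assign e = True.
Branch on a: take a = True.
Try b = False.
Try c = True.
For the remaining variables, d = True, f = True, g = False works.
Check each clause:
  1. (e | ~c | ~d) — e is true.
  2. (a | ~d) — a is true.
  3. (g | c) — c is true.
  4. (~b | e | ~c) — e is true.
  5. (g | d | ~f) — d is true.
  6. (c | d | ~f) — c is true.
  7. (e | g | d) — d is true.
  8. (e | g) — e is true.
  9. (b | ~g | a) — ~g is true.
  10. (~c | f | a) — a is true.
  11. (~f | ~b | g) — ~b is true.
  12. (e | f | g) — e is true.
  13. (~g | e | b) — ~g is true.
  14. (~g | ~f | ~a) — ~g is true.
  15. (f | c | ~b) — c is true.
  16. (~c | ~d | f) — f is true.
  17. (~a | ~b | ~f) — ~b is true.

a=1  b=0  c=1  d=1  e=1  f=1  g=0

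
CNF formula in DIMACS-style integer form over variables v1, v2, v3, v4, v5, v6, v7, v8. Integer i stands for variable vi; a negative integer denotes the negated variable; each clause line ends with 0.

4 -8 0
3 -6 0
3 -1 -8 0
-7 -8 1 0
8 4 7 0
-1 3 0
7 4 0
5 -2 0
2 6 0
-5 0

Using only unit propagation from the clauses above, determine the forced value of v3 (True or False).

True

Unit clause (NOT v5) sets v5 = False.
In (NOT v2 OR v5), v5 is now false; NOT v2 must hold, so v2 = False.
In (v6 OR v2), v2 is now false; v6 must hold, so v6 = True.
(v3 OR NOT v6): since v6 = True, the clause reduces to (v3). v3 = True.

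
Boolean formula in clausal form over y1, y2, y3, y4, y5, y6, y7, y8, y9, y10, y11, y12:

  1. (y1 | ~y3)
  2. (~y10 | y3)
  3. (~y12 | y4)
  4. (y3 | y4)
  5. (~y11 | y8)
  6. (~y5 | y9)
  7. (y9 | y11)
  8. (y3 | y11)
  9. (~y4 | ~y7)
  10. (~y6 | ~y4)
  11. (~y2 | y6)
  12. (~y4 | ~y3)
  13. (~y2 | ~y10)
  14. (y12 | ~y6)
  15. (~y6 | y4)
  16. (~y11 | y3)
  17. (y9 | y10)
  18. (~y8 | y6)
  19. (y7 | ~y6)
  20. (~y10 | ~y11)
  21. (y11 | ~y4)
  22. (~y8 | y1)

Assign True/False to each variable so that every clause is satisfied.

y1=True  y2=False  y3=True  y4=False  y5=True  y6=False  y7=False  y8=False  y9=True  y10=True  y11=False  y12=False

Check each clause:
  1. (~y3 | y1) — y1 is true.
  2. (~y10 | y3) — y3 is true.
  3. (~y12 | y4) — ~y12 is true.
  4. (y3 | y4) — y3 is true.
  5. (y8 | ~y11) — ~y11 is true.
  6. (y9 | ~y5) — y9 is true.
  7. (y9 | y11) — y9 is true.
  8. (y3 | y11) — y3 is true.
  9. (~y4 | ~y7) — ~y7 is true.
  10. (~y4 | ~y6) — ~y6 is true.
  11. (y6 | ~y2) — ~y2 is true.
  12. (~y4 | ~y3) — ~y4 is true.
  13. (~y2 | ~y10) — ~y2 is true.
  14. (~y6 | y12) — ~y6 is true.
  15. (y4 | ~y6) — ~y6 is true.
  16. (y3 | ~y11) — y3 is true.
  17. (y10 | y9) — y9 is true.
  18. (~y8 | y6) — ~y8 is true.
  19. (~y6 | y7) — ~y6 is true.
  20. (~y11 | ~y10) — ~y11 is true.
  21. (~y4 | y11) — ~y4 is true.
  22. (~y8 | y1) — ~y8 is true.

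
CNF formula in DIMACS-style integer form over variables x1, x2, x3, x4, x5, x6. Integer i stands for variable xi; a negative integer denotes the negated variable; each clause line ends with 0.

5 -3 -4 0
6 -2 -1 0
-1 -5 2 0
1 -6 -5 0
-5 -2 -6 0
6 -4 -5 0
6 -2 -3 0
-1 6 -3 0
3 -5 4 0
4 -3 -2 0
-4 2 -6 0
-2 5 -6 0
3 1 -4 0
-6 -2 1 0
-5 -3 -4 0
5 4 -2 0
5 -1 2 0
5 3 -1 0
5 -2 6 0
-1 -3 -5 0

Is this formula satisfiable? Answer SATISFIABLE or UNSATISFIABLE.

SATISFIABLE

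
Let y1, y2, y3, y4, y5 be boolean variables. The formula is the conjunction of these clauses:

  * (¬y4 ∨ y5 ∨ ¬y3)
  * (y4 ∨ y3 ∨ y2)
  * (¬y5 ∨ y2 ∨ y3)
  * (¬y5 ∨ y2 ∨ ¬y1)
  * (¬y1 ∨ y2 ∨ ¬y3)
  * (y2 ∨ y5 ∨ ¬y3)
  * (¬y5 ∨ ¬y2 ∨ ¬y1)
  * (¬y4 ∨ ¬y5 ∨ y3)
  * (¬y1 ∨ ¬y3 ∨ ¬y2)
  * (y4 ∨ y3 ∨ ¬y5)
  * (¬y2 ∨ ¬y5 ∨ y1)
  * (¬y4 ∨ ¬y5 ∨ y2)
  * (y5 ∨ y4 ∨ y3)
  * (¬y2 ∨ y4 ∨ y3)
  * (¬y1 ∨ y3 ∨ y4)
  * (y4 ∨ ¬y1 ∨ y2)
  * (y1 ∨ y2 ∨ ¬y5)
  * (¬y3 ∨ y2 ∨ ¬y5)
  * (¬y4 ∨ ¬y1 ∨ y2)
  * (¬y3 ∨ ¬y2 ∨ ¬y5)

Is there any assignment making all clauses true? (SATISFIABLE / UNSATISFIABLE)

SATISFIABLE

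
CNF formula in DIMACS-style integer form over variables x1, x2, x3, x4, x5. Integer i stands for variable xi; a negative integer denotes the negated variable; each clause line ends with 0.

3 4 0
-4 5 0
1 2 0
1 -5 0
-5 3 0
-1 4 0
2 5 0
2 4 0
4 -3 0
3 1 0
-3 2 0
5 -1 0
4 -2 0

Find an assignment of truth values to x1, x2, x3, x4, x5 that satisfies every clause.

x1=T, x2=T, x3=T, x4=T, x5=T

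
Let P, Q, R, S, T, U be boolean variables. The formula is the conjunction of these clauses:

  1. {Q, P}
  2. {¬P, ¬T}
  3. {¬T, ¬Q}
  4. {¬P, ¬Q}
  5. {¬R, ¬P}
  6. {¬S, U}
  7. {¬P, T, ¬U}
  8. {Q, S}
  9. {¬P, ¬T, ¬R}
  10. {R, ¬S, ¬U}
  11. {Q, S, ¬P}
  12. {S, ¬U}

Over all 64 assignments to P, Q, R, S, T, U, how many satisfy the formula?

3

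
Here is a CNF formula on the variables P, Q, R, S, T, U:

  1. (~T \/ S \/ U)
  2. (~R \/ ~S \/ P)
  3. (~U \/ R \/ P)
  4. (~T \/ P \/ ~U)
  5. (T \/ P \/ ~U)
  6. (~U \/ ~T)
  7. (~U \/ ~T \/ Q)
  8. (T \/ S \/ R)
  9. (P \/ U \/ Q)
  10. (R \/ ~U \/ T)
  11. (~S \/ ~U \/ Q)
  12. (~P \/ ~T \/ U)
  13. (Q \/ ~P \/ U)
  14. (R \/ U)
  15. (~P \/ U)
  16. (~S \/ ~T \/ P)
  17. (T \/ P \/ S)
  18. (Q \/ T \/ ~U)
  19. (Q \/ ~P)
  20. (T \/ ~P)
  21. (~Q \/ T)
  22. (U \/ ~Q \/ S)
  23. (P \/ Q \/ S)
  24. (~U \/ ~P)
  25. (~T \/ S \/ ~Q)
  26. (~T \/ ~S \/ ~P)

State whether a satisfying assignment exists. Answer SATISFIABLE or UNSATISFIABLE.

U = True:
  propagation gives T=False, P=True; an empty clause results — contradiction.
U = False:
  propagation gives R=True, P=False, S=False, T=False; an empty clause results — contradiction.
Every branch closes, so no satisfying assignment exists.

UNSATISFIABLE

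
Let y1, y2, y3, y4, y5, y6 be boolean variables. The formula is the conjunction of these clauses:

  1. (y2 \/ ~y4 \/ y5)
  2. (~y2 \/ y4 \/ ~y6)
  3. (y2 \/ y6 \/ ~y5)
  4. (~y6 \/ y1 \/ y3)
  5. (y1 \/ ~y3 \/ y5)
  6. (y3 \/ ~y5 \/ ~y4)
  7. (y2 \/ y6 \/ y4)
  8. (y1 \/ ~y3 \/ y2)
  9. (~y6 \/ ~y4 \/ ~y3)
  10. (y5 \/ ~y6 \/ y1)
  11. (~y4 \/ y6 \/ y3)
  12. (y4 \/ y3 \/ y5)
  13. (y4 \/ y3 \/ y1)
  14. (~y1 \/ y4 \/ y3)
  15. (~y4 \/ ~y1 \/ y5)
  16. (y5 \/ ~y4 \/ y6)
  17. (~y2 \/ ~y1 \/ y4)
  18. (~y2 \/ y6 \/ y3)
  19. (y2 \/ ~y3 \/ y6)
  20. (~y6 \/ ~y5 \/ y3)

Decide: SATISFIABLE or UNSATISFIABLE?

Branch on y1: take y1 = True.
The remaining clauses are satisfied by y2 = False, y3 = True, y4 = False, y5 = False, y6 = True.
Every clause has at least one true literal under this assignment.
So y1 = True, y2 = False, y3 = True, y4 = False, y5 = False, y6 = True is a satisfying assignment.

SATISFIABLE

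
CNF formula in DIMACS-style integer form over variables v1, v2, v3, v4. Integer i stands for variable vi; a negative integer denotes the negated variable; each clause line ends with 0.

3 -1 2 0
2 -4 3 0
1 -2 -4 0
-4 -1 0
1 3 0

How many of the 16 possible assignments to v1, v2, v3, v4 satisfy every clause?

6

Satisfying assignments:
  v1=F v2=F v3=T v4=F
  v1=F v2=F v3=T v4=T
  v1=F v2=T v3=T v4=F
  v1=T v2=F v3=T v4=F
  v1=T v2=T v3=F v4=F
  v1=T v2=T v3=T v4=F
Count: 6.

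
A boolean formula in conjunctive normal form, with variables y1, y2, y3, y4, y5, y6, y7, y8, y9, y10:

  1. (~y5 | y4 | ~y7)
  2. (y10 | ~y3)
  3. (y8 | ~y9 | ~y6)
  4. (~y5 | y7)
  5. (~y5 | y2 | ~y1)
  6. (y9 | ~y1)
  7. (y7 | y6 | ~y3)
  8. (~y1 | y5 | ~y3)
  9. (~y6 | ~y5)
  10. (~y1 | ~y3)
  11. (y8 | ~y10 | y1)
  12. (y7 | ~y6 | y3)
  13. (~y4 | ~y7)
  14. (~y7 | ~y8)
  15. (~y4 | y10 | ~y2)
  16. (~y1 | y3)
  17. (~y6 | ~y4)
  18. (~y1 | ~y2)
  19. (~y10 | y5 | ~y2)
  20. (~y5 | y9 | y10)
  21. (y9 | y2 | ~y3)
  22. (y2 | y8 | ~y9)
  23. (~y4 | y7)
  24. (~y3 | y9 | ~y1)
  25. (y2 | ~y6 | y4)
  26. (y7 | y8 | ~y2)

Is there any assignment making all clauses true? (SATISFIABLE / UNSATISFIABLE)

Branch on y1: take y1 = False.
For the remaining variables, y2 = False, y3 = False, y4 = False, y5 = False, y6 = False, y7 = False, y8 = True, y9 = False, y10 = False works.
So y1=False, y2=False, y3=False, y4=False, y5=False, y6=False, y7=False, y8=True, y9=False, y10=False is a satisfying assignment.

SATISFIABLE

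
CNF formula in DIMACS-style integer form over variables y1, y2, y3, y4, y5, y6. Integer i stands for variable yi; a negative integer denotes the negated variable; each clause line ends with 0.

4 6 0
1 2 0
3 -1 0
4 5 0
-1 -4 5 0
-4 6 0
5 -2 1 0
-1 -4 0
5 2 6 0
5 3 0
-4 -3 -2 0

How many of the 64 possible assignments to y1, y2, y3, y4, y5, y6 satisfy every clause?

5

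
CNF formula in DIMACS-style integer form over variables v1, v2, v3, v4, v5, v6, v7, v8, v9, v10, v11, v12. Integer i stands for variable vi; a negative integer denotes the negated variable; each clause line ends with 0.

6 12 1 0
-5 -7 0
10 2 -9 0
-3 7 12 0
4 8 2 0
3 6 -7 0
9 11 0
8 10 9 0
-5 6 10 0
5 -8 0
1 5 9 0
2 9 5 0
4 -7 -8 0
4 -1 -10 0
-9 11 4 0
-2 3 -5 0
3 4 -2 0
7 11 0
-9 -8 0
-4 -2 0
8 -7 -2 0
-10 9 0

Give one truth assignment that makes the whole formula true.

Pure literal: v11 appears only positively; assign v11 = True.
Pure literal: v12 appears only positively; assign v12 = True.
Try v1 = False.
Try v2 = True.
  then v4 is forced to False.
  then v3 is forced to True.
For the remaining variables, v5 = False, v6 = False, v7 = False, v8 = False, v9 = True, v10 = False works.

v1=F, v2=T, v3=T, v4=F, v5=F, v6=F, v7=F, v8=F, v9=T, v10=F, v11=T, v12=T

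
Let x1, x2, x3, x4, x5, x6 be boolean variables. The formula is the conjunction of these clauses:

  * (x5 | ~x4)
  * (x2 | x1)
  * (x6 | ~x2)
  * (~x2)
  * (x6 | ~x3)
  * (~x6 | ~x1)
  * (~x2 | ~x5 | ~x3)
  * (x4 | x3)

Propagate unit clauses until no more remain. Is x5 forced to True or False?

True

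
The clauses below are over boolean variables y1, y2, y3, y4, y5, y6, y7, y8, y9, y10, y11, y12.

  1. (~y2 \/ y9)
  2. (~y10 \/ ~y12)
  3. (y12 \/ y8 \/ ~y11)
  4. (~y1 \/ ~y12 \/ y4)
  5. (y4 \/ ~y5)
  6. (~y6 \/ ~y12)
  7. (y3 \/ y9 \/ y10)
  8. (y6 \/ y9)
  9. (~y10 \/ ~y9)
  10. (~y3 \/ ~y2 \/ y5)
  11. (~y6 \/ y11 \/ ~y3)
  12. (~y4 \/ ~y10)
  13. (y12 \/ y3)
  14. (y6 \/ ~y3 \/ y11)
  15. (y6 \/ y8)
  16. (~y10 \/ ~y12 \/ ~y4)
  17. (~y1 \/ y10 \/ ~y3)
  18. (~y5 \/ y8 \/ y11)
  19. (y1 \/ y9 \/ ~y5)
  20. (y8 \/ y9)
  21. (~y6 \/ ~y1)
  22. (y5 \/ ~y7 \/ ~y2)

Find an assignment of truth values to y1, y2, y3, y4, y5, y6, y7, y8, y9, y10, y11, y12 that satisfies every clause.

Pure literal: y2 appears only negated; assign y2 = False.
Pure literal: y8 appears only positively; assign y8 = True.
Branch on y1: take y1 = False.
Set y3 = True and propagate.
Branch on y4: take y4 = True.
  then y10 is forced to False.
The remaining clauses are satisfied by y5 = True, y6 = True, y7 = True, y9 = True, y11 = True, y12 = False.

y1=0, y2=0, y3=1, y4=1, y5=1, y6=1, y7=1, y8=1, y9=1, y10=0, y11=1, y12=0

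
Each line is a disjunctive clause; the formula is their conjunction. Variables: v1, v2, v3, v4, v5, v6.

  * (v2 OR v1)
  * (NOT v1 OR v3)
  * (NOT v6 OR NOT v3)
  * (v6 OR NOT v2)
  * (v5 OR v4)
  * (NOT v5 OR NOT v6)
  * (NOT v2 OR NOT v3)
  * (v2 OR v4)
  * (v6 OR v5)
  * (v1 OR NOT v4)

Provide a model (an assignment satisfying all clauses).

v1 = T, v2 = F, v3 = T, v4 = T, v5 = T, v6 = F

Branch on v1: take v1 = True.
  then v3 is forced to True.
  then v6 is forced to False.
  then v2 is forced to False.
  then v4 is forced to True.
  then v5 is forced to True.
Check each clause:
  1. (v2 OR v1) — v1 is true.
  2. (v3 OR NOT v1) — v3 is true.
  3. (NOT v3 OR NOT v6) — NOT v6 is true.
  4. (v6 OR NOT v2) — NOT v2 is true.
  5. (v4 OR v5) — v4 is true.
  6. (NOT v6 OR NOT v5) — NOT v6 is true.
  7. (NOT v3 OR NOT v2) — NOT v2 is true.
  8. (v2 OR v4) — v4 is true.
  9. (v5 OR v6) — v5 is true.
  10. (NOT v4 OR v1) — v1 is true.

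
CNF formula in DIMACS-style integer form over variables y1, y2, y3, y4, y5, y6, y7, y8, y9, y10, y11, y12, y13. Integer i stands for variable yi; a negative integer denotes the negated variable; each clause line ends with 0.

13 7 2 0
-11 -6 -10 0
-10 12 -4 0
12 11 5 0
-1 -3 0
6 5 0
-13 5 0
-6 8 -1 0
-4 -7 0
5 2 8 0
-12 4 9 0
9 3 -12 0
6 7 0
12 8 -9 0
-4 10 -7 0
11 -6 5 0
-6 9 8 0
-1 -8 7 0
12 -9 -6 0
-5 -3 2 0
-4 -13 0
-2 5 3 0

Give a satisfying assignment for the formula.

y1=F, y2=T, y3=F, y4=F, y5=T, y6=T, y7=F, y8=T, y9=T, y10=F, y11=F, y12=T, y13=T

Pure literal: y1 appears only negated; assign y1 = False.
Branch on y2: take y2 = True.
Branch on y3: take y3 = False.
  then y5 is forced to True.
Branch on y4: take y4 = False.
The remaining clauses are satisfied by y6 = True, y7 = False, y8 = True, y9 = True, y10 = False, y11 = False, y12 = True, y13 = True.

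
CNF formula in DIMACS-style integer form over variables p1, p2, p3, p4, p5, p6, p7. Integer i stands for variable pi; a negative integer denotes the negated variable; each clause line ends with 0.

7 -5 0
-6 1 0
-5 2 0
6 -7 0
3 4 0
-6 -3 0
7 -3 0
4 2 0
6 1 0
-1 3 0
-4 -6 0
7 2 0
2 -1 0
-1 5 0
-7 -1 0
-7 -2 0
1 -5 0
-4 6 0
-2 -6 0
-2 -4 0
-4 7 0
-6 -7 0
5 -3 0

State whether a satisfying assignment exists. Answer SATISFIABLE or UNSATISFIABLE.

p6 = True:
  propagation gives p1=True, p3=False; an empty clause results — contradiction.
p6 = False:
  propagation gives p7=False, p5=False, p3=False, p4=True; an empty clause results — contradiction.
Every branch closes, so no satisfying assignment exists.

UNSATISFIABLE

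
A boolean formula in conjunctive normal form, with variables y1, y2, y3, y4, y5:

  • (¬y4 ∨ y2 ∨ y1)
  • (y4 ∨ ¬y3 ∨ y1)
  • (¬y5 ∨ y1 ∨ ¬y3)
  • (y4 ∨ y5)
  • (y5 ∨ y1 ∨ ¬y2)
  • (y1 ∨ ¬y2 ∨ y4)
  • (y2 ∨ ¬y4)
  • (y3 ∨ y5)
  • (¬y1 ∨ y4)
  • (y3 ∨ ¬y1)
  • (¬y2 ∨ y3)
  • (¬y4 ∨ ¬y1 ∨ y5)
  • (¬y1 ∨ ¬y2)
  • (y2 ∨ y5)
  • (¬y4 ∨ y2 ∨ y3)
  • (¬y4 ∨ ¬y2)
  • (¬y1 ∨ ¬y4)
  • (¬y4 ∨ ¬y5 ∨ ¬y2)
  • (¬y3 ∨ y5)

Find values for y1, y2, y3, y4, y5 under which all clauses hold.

Set y1 = False and propagate.
Set y2 = False and propagate.
  then y4 is forced to False.
  then y3 is forced to False.
  then y5 is forced to True.
Every clause has at least one true literal under this assignment.

y1=0  y2=0  y3=0  y4=0  y5=1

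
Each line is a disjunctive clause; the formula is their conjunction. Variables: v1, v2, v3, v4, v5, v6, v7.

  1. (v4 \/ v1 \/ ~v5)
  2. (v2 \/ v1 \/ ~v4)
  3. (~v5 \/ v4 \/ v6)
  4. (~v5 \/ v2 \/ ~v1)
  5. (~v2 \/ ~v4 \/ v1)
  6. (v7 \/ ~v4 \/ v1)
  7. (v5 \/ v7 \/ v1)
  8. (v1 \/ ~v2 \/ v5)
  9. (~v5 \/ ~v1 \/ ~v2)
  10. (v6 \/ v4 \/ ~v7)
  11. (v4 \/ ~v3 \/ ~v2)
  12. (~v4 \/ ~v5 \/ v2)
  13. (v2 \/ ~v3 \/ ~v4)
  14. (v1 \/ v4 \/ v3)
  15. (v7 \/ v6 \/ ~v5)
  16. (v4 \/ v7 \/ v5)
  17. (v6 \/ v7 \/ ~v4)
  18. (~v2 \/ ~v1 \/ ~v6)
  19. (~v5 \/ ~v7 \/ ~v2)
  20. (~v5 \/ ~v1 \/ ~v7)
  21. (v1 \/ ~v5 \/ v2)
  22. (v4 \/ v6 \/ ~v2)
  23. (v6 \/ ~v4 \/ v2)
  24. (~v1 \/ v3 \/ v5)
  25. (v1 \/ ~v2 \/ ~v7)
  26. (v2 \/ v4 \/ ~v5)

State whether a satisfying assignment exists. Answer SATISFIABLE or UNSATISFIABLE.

Try v1 = False.
Set v2 = False and propagate.
  then v4 is forced to False.
  then v5 is forced to False.
  then v7 is forced to True.
  then v6 is forced to True.
  then v3 is forced to True.
Every clause has at least one true literal under this assignment.
So v1=F, v2=F, v3=T, v4=F, v5=F, v6=T, v7=T is a satisfying assignment.

SATISFIABLE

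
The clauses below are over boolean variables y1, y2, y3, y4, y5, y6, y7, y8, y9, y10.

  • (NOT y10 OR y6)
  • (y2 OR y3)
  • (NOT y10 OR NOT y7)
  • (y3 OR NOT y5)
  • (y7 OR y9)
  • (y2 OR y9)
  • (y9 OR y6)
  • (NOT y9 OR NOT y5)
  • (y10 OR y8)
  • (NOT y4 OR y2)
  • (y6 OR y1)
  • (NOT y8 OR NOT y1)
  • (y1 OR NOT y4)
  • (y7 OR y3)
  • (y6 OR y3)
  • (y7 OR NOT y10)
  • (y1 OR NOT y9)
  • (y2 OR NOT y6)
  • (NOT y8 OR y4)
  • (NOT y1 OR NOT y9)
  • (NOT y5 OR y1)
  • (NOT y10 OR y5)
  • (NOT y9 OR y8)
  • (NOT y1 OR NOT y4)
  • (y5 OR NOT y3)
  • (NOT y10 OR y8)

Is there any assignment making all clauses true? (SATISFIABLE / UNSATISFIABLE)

UNSATISFIABLE

y1 = True:
  propagation gives y8=False, y10=True; an empty clause results — contradiction.
y1 = False:
  propagation gives y6=True, y4=False, y9=False, y7=True; an empty clause results — contradiction.
Every branch closes, so no satisfying assignment exists.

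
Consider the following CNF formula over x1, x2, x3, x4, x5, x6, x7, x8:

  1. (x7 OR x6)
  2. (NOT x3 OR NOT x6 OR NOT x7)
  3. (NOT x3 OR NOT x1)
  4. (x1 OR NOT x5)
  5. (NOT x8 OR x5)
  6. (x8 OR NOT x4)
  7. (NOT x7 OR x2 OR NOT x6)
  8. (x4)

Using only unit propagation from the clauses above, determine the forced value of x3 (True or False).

Unit clause (x4) sets x4 = True.
From (x8 OR NOT x4) and x4 = True: x8 = True.
From (NOT x8 OR x5) and x8 = True: x5 = True.
From (x1 OR NOT x5) and x5 = True: x1 = True.
(NOT x1 OR NOT x3) with x1 = True leaves only NOT x3, so x3 = False.

False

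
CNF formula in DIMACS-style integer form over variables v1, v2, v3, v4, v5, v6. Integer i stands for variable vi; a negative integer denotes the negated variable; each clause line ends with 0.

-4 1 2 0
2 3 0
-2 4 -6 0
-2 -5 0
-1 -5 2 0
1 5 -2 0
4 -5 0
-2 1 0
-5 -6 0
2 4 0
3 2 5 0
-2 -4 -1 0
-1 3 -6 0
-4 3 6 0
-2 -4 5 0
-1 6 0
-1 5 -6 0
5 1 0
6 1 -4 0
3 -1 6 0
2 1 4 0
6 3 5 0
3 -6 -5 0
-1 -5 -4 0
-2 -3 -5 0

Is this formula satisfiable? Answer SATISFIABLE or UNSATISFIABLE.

UNSATISFIABLE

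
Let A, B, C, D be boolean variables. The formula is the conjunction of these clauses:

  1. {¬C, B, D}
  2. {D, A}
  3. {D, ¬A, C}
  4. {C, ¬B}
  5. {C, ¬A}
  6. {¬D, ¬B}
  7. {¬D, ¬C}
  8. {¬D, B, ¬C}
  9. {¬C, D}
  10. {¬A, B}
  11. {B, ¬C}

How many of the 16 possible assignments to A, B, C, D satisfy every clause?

1

Satisfying assignments:
  A=F B=F C=F D=T
Count: 1.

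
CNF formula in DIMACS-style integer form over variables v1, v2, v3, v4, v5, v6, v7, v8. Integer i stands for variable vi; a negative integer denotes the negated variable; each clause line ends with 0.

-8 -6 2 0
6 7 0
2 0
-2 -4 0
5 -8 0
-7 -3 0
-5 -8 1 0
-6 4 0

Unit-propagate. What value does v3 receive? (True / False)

False

(v2) stands alone — v2 = True.
(!v2 || !v4) with v2 = True leaves only !v4, so v4 = False.
From (v4 || !v6) and v4 = False: v6 = False.
(v6 || v7) with v6 = False leaves only v7, so v7 = True.
(!v7 || !v3): since v7 = True, the clause reduces to (!v3). v3 = False.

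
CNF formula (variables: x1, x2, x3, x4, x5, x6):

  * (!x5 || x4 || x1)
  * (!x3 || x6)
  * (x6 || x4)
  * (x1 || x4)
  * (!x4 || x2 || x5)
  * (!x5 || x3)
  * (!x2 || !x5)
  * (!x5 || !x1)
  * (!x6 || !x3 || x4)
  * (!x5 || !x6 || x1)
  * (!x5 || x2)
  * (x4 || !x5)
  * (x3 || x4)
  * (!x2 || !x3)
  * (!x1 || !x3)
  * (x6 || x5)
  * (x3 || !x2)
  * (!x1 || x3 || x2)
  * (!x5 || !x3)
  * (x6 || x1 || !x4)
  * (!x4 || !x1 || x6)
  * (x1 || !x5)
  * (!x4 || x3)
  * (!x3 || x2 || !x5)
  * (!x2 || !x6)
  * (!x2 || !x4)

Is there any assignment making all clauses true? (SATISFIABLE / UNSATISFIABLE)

UNSATISFIABLE

x5 = True:
  propagation gives x3=True; an empty clause results — contradiction.
x5 = False:
  propagation gives x6=True, x2=False, x4=False, x1=True; an empty clause results — contradiction.
Every branch closes, so no satisfying assignment exists.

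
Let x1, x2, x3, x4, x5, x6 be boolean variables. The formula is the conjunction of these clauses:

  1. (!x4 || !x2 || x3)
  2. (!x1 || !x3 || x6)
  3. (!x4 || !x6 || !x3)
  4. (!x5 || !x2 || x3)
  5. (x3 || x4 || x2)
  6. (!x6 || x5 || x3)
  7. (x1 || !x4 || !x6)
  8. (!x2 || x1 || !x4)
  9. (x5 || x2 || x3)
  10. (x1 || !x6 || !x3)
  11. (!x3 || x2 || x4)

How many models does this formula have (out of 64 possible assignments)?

Split on x3, then x2.
  x3=1, x2=1: remaining (x1,x4,x5,x6) ∈ {(0,0,0,0); (0,0,1,0); (1,0,0,1); (1,0,1,1)} — 4.
  x3=1, x2=0: remaining (x1,x4,x5,x6) ∈ {(0,1,0,0); (0,1,1,0)} — 2.
  x3=0, x2=1: remaining (x1,x4,x5,x6) ∈ {(0,0,0,0); (1,0,0,0)} — 2.
  x3=0, x2=0: remaining (x1,x4,x5,x6) ∈ {(0,1,1,0); (1,1,1,0); (1,1,1,1)} — 3.
Total: 4 + 2 + 2 + 3 = 11.

11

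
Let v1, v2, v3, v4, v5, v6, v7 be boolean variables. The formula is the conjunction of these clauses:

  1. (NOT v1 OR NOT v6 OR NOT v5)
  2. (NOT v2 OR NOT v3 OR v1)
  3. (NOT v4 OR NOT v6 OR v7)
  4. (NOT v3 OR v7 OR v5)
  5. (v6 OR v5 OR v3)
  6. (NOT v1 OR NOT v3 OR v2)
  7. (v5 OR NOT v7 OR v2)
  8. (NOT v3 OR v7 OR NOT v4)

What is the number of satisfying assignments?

Split on v3, then v5.
  v3=T, v5=T: 9 of the 32 assignments to (v1,v2,v4,v6,v7) work.
  v3=T, v5=F: remaining (v1,v2,v4,v6,v7) ∈ {(T,T,F,F,T); (T,T,F,T,T); (T,T,T,F,T); (T,T,T,T,T)} — 4.
  v3=F, v5=T: v2 free; 11 ways for (v1,v4,v6,v7) × 2^1 = 22.
  v3=F, v5=F: v1 free; 4 ways for (v2,v4,v6,v7) × 2^1 = 8.
Total: 9 + 4 + 22 + 8 = 43.

43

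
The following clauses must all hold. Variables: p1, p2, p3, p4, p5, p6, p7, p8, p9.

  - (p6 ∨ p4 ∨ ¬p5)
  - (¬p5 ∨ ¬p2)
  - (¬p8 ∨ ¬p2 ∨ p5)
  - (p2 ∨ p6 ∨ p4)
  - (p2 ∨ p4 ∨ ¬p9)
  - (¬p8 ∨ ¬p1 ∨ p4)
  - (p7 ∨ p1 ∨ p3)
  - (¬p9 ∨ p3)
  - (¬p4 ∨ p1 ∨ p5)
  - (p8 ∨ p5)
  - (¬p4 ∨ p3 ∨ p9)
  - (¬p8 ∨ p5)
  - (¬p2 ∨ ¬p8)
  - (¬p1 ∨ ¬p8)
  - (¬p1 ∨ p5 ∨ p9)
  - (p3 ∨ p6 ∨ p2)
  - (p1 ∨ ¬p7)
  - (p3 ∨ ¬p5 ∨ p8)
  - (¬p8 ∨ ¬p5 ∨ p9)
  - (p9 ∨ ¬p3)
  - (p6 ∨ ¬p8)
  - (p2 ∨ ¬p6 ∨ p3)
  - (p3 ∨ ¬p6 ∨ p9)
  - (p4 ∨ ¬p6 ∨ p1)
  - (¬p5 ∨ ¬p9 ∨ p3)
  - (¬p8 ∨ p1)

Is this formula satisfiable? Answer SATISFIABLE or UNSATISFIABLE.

SATISFIABLE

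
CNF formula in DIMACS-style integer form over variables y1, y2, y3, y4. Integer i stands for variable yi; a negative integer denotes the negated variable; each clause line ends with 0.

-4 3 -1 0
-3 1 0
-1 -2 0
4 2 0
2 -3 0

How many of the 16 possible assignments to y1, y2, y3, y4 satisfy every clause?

Satisfying assignments:
  y1=F y2=F y3=F y4=T
  y1=F y2=T y3=F y4=F
  y1=F y2=T y3=F y4=T
Count: 3.

3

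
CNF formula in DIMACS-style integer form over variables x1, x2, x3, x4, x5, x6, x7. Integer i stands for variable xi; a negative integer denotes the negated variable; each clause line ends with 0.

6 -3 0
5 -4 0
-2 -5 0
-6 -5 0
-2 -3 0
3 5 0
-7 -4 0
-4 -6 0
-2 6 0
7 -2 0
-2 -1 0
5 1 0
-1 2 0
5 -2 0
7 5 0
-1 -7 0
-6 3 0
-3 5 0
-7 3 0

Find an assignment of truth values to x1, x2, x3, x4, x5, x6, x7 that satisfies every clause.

x4 occurs only negated in the remaining clauses — set x4 = False.
Set x1 = False and propagate.
  then x5 is forced to True.
  then x2 is forced to False.
  then x6 is forced to False.
  then x3 is forced to False.
  then x7 is forced to False.

x1=0  x2=0  x3=0  x4=0  x5=1  x6=0  x7=0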